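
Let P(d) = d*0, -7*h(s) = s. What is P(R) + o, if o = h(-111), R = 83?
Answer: 111/7 ≈ 15.857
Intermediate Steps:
h(s) = -s/7
o = 111/7 (o = -⅐*(-111) = 111/7 ≈ 15.857)
P(d) = 0
P(R) + o = 0 + 111/7 = 111/7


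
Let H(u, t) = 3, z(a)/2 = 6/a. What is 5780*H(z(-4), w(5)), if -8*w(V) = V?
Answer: 17340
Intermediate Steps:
z(a) = 12/a (z(a) = 2*(6/a) = 12/a)
w(V) = -V/8
5780*H(z(-4), w(5)) = 5780*3 = 17340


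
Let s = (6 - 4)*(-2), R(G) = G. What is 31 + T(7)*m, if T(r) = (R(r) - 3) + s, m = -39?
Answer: 31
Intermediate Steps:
s = -4 (s = 2*(-2) = -4)
T(r) = -7 + r (T(r) = (r - 3) - 4 = (-3 + r) - 4 = -7 + r)
31 + T(7)*m = 31 + (-7 + 7)*(-39) = 31 + 0*(-39) = 31 + 0 = 31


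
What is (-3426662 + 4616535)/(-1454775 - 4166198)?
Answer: -1189873/5620973 ≈ -0.21168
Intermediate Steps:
(-3426662 + 4616535)/(-1454775 - 4166198) = 1189873/(-5620973) = 1189873*(-1/5620973) = -1189873/5620973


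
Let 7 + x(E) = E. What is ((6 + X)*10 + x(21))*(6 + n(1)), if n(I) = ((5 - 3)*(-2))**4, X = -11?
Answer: -9432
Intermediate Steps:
n(I) = 256 (n(I) = (2*(-2))**4 = (-4)**4 = 256)
x(E) = -7 + E
((6 + X)*10 + x(21))*(6 + n(1)) = ((6 - 11)*10 + (-7 + 21))*(6 + 256) = (-5*10 + 14)*262 = (-50 + 14)*262 = -36*262 = -9432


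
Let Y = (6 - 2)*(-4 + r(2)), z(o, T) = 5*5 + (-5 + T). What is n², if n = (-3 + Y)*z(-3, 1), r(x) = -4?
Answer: 540225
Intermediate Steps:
z(o, T) = 20 + T (z(o, T) = 25 + (-5 + T) = 20 + T)
Y = -32 (Y = (6 - 2)*(-4 - 4) = 4*(-8) = -32)
n = -735 (n = (-3 - 32)*(20 + 1) = -35*21 = -735)
n² = (-735)² = 540225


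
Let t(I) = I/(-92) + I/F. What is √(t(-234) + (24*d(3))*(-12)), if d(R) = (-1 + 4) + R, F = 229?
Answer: 3*I*√21286548898/10534 ≈ 41.551*I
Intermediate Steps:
d(R) = 3 + R
t(I) = -137*I/21068 (t(I) = I/(-92) + I/229 = I*(-1/92) + I*(1/229) = -I/92 + I/229 = -137*I/21068)
√(t(-234) + (24*d(3))*(-12)) = √(-137/21068*(-234) + (24*(3 + 3))*(-12)) = √(16029/10534 + (24*6)*(-12)) = √(16029/10534 + 144*(-12)) = √(16029/10534 - 1728) = √(-18186723/10534) = 3*I*√21286548898/10534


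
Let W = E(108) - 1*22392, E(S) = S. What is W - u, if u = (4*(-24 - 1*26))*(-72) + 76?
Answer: -36760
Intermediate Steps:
W = -22284 (W = 108 - 1*22392 = 108 - 22392 = -22284)
u = 14476 (u = (4*(-24 - 26))*(-72) + 76 = (4*(-50))*(-72) + 76 = -200*(-72) + 76 = 14400 + 76 = 14476)
W - u = -22284 - 1*14476 = -22284 - 14476 = -36760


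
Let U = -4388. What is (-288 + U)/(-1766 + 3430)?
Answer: -1169/416 ≈ -2.8101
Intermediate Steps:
(-288 + U)/(-1766 + 3430) = (-288 - 4388)/(-1766 + 3430) = -4676/1664 = -4676*1/1664 = -1169/416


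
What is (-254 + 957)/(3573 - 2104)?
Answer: 703/1469 ≈ 0.47856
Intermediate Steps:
(-254 + 957)/(3573 - 2104) = 703/1469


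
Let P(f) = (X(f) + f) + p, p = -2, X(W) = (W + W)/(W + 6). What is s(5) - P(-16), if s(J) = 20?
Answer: 174/5 ≈ 34.800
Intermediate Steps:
X(W) = 2*W/(6 + W) (X(W) = (2*W)/(6 + W) = 2*W/(6 + W))
P(f) = -2 + f + 2*f/(6 + f) (P(f) = (2*f/(6 + f) + f) - 2 = (f + 2*f/(6 + f)) - 2 = -2 + f + 2*f/(6 + f))
s(5) - P(-16) = 20 - (-12 + (-16)**2 + 6*(-16))/(6 - 16) = 20 - (-12 + 256 - 96)/(-10) = 20 - (-1)*148/10 = 20 - 1*(-74/5) = 20 + 74/5 = 174/5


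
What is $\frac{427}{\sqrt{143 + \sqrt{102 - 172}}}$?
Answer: $\frac{427}{\sqrt{143 + i \sqrt{70}}} \approx 35.662 - 1.0424 i$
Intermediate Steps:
$\frac{427}{\sqrt{143 + \sqrt{102 - 172}}} = \frac{427}{\sqrt{143 + \sqrt{-70}}} = \frac{427}{\sqrt{143 + i \sqrt{70}}}$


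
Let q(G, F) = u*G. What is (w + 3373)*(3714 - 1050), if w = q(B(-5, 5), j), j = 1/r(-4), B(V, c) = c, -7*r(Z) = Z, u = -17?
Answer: 8759232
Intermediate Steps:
r(Z) = -Z/7
j = 7/4 (j = 1/(-⅐*(-4)) = 1/(4/7) = 7/4 ≈ 1.7500)
q(G, F) = -17*G
w = -85 (w = -17*5 = -85)
(w + 3373)*(3714 - 1050) = (-85 + 3373)*(3714 - 1050) = 3288*2664 = 8759232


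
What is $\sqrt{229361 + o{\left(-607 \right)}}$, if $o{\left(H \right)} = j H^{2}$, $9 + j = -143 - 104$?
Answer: $i \sqrt{94093583} \approx 9700.2 i$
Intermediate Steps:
$j = -256$ ($j = -9 - 247 = -256$)
$o{\left(H \right)} = - 256 H^{2}$
$\sqrt{229361 + o{\left(-607 \right)}} = \sqrt{229361 - 256 \left(-607\right)^{2}} = \sqrt{229361 - 94322944} = \sqrt{-94093583} = i \sqrt{94093583}$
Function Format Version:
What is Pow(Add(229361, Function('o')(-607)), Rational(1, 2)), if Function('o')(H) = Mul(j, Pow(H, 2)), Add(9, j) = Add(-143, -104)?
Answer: Mul(I, Pow(94093583, Rational(1, 2))) ≈ Mul(9700.2, I)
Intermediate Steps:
j = -256 (j = Add(-9, Add(-143, -104)) = Add(-9, -247) = -256)
Function('o')(H) = Mul(-256, Pow(H, 2))
Pow(Add(229361, Function('o')(-607)), Rational(1, 2)) = Pow(Add(229361, Mul(-256, Pow(-607, 2))), Rational(1, 2)) = Pow(Add(229361, Mul(-256, 368449)), Rational(1, 2)) = Pow(Add(229361, -94322944), Rational(1, 2)) = Pow(-94093583, Rational(1, 2)) = Mul(I, Pow(94093583, Rational(1, 2)))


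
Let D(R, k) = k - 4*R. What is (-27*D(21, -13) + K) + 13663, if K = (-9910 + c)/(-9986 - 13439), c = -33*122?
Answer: 381419786/23425 ≈ 16283.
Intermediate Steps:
c = -4026
K = 13936/23425 (K = (-9910 - 4026)/(-9986 - 13439) = -13936/(-23425) = -13936*(-1/23425) = 13936/23425 ≈ 0.59492)
(-27*D(21, -13) + K) + 13663 = (-27*(-13 - 4*21) + 13936/23425) + 13663 = (-27*(-13 - 84) + 13936/23425) + 13663 = (-27*(-97) + 13936/23425) + 13663 = (2619 + 13936/23425) + 13663 = 61364011/23425 + 13663 = 381419786/23425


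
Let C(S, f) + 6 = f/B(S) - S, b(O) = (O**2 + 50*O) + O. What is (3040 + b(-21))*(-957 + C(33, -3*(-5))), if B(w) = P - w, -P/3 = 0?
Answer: -26416010/11 ≈ -2.4015e+6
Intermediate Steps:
P = 0 (P = -3*0 = 0)
b(O) = O**2 + 51*O
B(w) = -w (B(w) = 0 - w = -w)
C(S, f) = -6 - S - f/S (C(S, f) = -6 + (f/((-S)) - S) = -6 + (f*(-1/S) - S) = -6 + (-f/S - S) = -6 + (-S - f/S) = -6 - S - f/S)
(3040 + b(-21))*(-957 + C(33, -3*(-5))) = (3040 - 21*(51 - 21))*(-957 + (-6 - 1*33 - 1*(-3*(-5))/33)) = (3040 - 21*30)*(-957 + (-6 - 33 - 1*15*1/33)) = (3040 - 630)*(-957 + (-6 - 33 - 5/11)) = 2410*(-957 - 434/11) = 2410*(-10961/11) = -26416010/11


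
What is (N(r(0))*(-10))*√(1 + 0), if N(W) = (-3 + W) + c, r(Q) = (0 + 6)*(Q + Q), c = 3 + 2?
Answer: -20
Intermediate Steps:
c = 5
r(Q) = 12*Q (r(Q) = 6*(2*Q) = 12*Q)
N(W) = 2 + W (N(W) = (-3 + W) + 5 = 2 + W)
(N(r(0))*(-10))*√(1 + 0) = ((2 + 12*0)*(-10))*√(1 + 0) = ((2 + 0)*(-10))*√1 = (2*(-10))*1 = -20*1 = -20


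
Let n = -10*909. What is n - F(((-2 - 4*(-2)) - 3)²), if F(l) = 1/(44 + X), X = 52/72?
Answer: -7317468/805 ≈ -9090.0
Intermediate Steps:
X = 13/18 (X = 52*(1/72) = 13/18 ≈ 0.72222)
F(l) = 18/805 (F(l) = 1/(44 + 13/18) = 1/(805/18) = 18/805)
n = -9090
n - F(((-2 - 4*(-2)) - 3)²) = -9090 - 1*18/805 = -9090 - 18/805 = -7317468/805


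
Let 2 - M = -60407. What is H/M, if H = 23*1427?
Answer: 32821/60409 ≈ 0.54331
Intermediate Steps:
M = 60409 (M = 2 - 1*(-60407) = 2 + 60407 = 60409)
H = 32821
H/M = 32821/60409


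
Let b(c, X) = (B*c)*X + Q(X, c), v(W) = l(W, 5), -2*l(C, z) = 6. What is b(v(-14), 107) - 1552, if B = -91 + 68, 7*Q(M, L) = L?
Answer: 40814/7 ≈ 5830.6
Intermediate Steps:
Q(M, L) = L/7
l(C, z) = -3 (l(C, z) = -½*6 = -3)
B = -23
v(W) = -3
b(c, X) = c/7 - 23*X*c (b(c, X) = (-23*c)*X + c/7 = -23*X*c + c/7 = c/7 - 23*X*c)
b(v(-14), 107) - 1552 = (⅐)*(-3)*(1 - 161*107) - 1552 = (⅐)*(-3)*(1 - 17227) - 1552 = (⅐)*(-3)*(-17226) - 1552 = 51678/7 - 1552 = 40814/7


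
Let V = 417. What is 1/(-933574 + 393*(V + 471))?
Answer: -1/584590 ≈ -1.7106e-6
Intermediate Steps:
1/(-933574 + 393*(V + 471)) = 1/(-933574 + 393*(417 + 471)) = 1/(-933574 + 393*888) = 1/(-933574 + 348984) = 1/(-584590) = -1/584590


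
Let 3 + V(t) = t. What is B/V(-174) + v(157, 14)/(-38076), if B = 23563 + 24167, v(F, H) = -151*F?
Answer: -604390447/2246484 ≈ -269.04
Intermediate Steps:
V(t) = -3 + t
B = 47730
B/V(-174) + v(157, 14)/(-38076) = 47730/(-3 - 174) - 151*157/(-38076) = 47730/(-177) - 23707*(-1/38076) = 47730*(-1/177) + 23707/38076 = -15910/59 + 23707/38076 = -604390447/2246484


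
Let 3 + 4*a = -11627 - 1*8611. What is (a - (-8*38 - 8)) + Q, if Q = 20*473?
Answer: 18847/4 ≈ 4711.8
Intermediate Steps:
a = -20241/4 (a = -¾ + (-11627 - 1*8611)/4 = -¾ + (-11627 - 8611)/4 = -¾ + (¼)*(-20238) = -¾ - 10119/2 = -20241/4 ≈ -5060.3)
Q = 9460
(a - (-8*38 - 8)) + Q = (-20241/4 - (-8*38 - 8)) + 9460 = (-20241/4 - (-304 - 8)) + 9460 = (-20241/4 - 1*(-312)) + 9460 = (-20241/4 + 312) + 9460 = -18993/4 + 9460 = 18847/4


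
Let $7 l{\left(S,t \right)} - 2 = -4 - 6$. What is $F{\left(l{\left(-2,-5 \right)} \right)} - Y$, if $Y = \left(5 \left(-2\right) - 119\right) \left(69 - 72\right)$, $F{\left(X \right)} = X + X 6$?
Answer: $-395$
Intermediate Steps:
$l{\left(S,t \right)} = - \frac{8}{7}$ ($l{\left(S,t \right)} = \frac{2}{7} + \frac{-4 - 6}{7} = \frac{2}{7} + \frac{1}{7} \left(-10\right) = \frac{2}{7} - \frac{10}{7} = - \frac{8}{7}$)
$F{\left(X \right)} = 7 X$ ($F{\left(X \right)} = X + 6 X = 7 X$)
$Y = 387$ ($Y = \left(-10 - 119\right) \left(-3\right) = \left(-129\right) \left(-3\right) = 387$)
$F{\left(l{\left(-2,-5 \right)} \right)} - Y = 7 \left(- \frac{8}{7}\right) - 387 = -8 - 387 = -395$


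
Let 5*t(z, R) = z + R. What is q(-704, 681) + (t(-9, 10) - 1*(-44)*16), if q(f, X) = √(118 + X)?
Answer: 3521/5 + √799 ≈ 732.47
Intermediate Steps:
t(z, R) = R/5 + z/5 (t(z, R) = (z + R)/5 = (R + z)/5 = R/5 + z/5)
q(-704, 681) + (t(-9, 10) - 1*(-44)*16) = √(118 + 681) + (((⅕)*10 + (⅕)*(-9)) - 1*(-44)*16) = √799 + ((2 - 9/5) + 44*16) = √799 + (⅕ + 704) = √799 + 3521/5 = 3521/5 + √799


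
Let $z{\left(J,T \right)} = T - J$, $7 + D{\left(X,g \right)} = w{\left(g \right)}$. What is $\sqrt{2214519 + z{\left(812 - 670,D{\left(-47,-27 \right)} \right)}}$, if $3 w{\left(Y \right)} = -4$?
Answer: $\frac{\sqrt{19929318}}{3} \approx 1488.1$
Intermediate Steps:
$w{\left(Y \right)} = - \frac{4}{3}$ ($w{\left(Y \right)} = \frac{1}{3} \left(-4\right) = - \frac{4}{3}$)
$D{\left(X,g \right)} = - \frac{25}{3}$ ($D{\left(X,g \right)} = -7 - \frac{4}{3} = - \frac{25}{3}$)
$\sqrt{2214519 + z{\left(812 - 670,D{\left(-47,-27 \right)} \right)}} = \sqrt{2214519 - \left(\frac{2461}{3} - 670\right)} = \sqrt{2214519 - \frac{451}{3}} = \sqrt{\frac{6643106}{3}} = \frac{\sqrt{19929318}}{3}$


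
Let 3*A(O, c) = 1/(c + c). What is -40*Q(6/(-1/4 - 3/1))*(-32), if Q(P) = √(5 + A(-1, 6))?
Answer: 640*√181/3 ≈ 2870.1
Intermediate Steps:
A(O, c) = 1/(6*c) (A(O, c) = 1/(3*(c + c)) = 1/(3*((2*c))) = (1/(2*c))/3 = 1/(6*c))
Q(P) = √181/6 (Q(P) = √(5 + (⅙)/6) = √(5 + (⅙)*(⅙)) = √(5 + 1/36) = √(181/36) = √181/6)
-40*Q(6/(-1/4 - 3/1))*(-32) = -20*√181/3*(-32) = 640*√181/3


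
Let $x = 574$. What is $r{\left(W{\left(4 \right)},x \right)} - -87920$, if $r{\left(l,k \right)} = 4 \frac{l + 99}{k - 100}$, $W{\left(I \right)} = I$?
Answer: $\frac{20837246}{237} \approx 87921.0$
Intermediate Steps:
$r{\left(l,k \right)} = \frac{4 \left(99 + l\right)}{-100 + k}$ ($r{\left(l,k \right)} = 4 \frac{99 + l}{-100 + k} = \frac{4 \left(99 + l\right)}{-100 + k}$)
$r{\left(W{\left(4 \right)},x \right)} - -87920 = \frac{4 \left(99 + 4\right)}{-100 + 574} - -87920 = 4 \cdot \frac{1}{474} \cdot 103 + 87920 = \frac{206}{237} + 87920 = \frac{20837246}{237}$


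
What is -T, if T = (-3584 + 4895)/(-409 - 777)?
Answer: 1311/1186 ≈ 1.1054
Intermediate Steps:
T = -1311/1186 (T = 1311/(-1186) = 1311*(-1/1186) = -1311/1186 ≈ -1.1054)
-T = -1*(-1311/1186) = 1311/1186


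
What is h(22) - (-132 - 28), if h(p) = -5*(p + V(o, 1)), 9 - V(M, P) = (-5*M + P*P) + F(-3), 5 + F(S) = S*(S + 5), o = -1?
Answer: -20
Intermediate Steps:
F(S) = -5 + S*(5 + S) (F(S) = -5 + S*(S + 5) = -5 + S*(5 + S))
V(M, P) = 20 - P**2 + 5*M (V(M, P) = 9 - ((-5*M + P*P) + (-5 + (-3)**2 + 5*(-3))) = 9 - ((-5*M + P**2) + (-5 + 9 - 15)) = 9 - ((P**2 - 5*M) - 11) = 9 - (-11 + P**2 - 5*M) = 9 + (11 - P**2 + 5*M) = 20 - P**2 + 5*M)
h(p) = -70 - 5*p (h(p) = -5*(p + (20 - 1*1**2 + 5*(-1))) = -5*(p + (20 - 1*1 - 5)) = -5*(p + (20 - 1 - 5)) = -5*(p + 14) = -5*(14 + p) = -70 - 5*p)
h(22) - (-132 - 28) = (-70 - 5*22) - (-132 - 28) = (-70 - 110) - 1*(-160) = -180 + 160 = -20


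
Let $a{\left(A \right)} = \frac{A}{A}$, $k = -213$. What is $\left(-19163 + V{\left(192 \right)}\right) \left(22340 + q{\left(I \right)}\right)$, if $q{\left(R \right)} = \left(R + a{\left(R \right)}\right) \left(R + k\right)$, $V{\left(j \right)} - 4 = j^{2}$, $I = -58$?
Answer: $669018835$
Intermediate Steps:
$a{\left(A \right)} = 1$
$V{\left(j \right)} = 4 + j^{2}$
$q{\left(R \right)} = \left(1 + R\right) \left(-213 + R\right)$ ($q{\left(R \right)} = \left(R + 1\right) \left(R - 213\right) = \left(1 + R\right) \left(-213 + R\right)$)
$\left(-19163 + V{\left(192 \right)}\right) \left(22340 + q{\left(I \right)}\right) = \left(-19163 + \left(4 + 192^{2}\right)\right) \left(22340 - \left(-12083 - 3364\right)\right) = \left(-19163 + \left(4 + 36864\right)\right) \left(22340 + \left(-213 + 3364 + 12296\right)\right) = \left(-19163 + 36868\right) \left(22340 + 15447\right) = 17705 \cdot 37787 = 669018835$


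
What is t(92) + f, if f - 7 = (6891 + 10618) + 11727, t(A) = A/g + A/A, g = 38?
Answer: 555682/19 ≈ 29246.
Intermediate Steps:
t(A) = 1 + A/38 (t(A) = A/38 + A/A = A*(1/38) + 1 = A/38 + 1 = 1 + A/38)
f = 29243 (f = 7 + ((6891 + 10618) + 11727) = 7 + (17509 + 11727) = 7 + 29236 = 29243)
t(92) + f = (1 + (1/38)*92) + 29243 = (1 + 46/19) + 29243 = 65/19 + 29243 = 555682/19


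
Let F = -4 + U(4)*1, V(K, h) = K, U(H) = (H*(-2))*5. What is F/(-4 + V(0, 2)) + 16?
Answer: 27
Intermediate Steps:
U(H) = -10*H (U(H) = -2*H*5 = -10*H)
F = -44 (F = -4 - 10*4*1 = -4 - 40*1 = -4 - 40 = -44)
F/(-4 + V(0, 2)) + 16 = -44/(-4 + 0) + 16 = -44/(-4) + 16 = -¼*(-44) + 16 = 11 + 16 = 27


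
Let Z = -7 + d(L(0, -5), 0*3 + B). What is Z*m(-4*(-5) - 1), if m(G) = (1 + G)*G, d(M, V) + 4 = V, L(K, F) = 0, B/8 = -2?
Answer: -10260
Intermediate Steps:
B = -16 (B = 8*(-2) = -16)
d(M, V) = -4 + V
m(G) = G*(1 + G)
Z = -27 (Z = -7 + (-4 + (0*3 - 16)) = -7 + (-4 + (0 - 16)) = -7 + (-4 - 16) = -7 - 20 = -27)
Z*m(-4*(-5) - 1) = -27*(-4*(-5) - 1)*(1 + (-4*(-5) - 1)) = -27*(20 - 1)*(1 + (20 - 1)) = -513*(1 + 19) = -513*20 = -27*380 = -10260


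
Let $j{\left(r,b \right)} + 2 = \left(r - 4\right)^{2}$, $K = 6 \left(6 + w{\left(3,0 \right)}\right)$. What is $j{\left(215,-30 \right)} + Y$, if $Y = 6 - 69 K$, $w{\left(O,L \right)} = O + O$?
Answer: $39557$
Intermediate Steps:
$w{\left(O,L \right)} = 2 O$
$K = 72$ ($K = 6 \left(6 + 2 \cdot 3\right) = 6 \left(6 + 6\right) = 6 \cdot 12 = 72$)
$j{\left(r,b \right)} = -2 + \left(-4 + r\right)^{2}$ ($j{\left(r,b \right)} = -2 + \left(r - 4\right)^{2} = -2 + \left(-4 + r\right)^{2}$)
$Y = -4962$ ($Y = 6 - 4968 = -4962$)
$j{\left(215,-30 \right)} + Y = \left(-2 + \left(-4 + 215\right)^{2}\right) - 4962 = \left(-2 + 211^{2}\right) - 4962 = \left(-2 + 44521\right) - 4962 = 44519 - 4962 = 39557$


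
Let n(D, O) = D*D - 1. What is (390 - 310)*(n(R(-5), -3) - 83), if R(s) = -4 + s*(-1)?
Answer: -6640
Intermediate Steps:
R(s) = -4 - s
n(D, O) = -1 + D**2 (n(D, O) = D**2 - 1 = -1 + D**2)
(390 - 310)*(n(R(-5), -3) - 83) = (390 - 310)*((-1 + (-4 - 1*(-5))**2) - 83) = 80*((-1 + (-4 + 5)**2) - 83) = 80*((-1 + 1**2) - 83) = 80*((-1 + 1) - 83) = 80*(0 - 83) = 80*(-83) = -6640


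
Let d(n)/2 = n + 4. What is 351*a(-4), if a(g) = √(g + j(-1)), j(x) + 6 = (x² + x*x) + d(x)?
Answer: 351*I*√2 ≈ 496.39*I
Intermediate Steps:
d(n) = 8 + 2*n (d(n) = 2*(n + 4) = 2*(4 + n) = 8 + 2*n)
j(x) = 2 + 2*x + 2*x² (j(x) = -6 + ((x² + x*x) + (8 + 2*x)) = -6 + ((x² + x²) + (8 + 2*x)) = -6 + (2*x² + (8 + 2*x)) = -6 + (8 + 2*x + 2*x²) = 2 + 2*x + 2*x²)
a(g) = √(2 + g) (a(g) = √(g + (2 + 2*(-1) + 2*(-1)²)) = √(g + (2 - 2 + 2*1)) = √(g + (2 - 2 + 2)) = √(g + 2) = √(2 + g))
351*a(-4) = 351*√(2 - 4) = 351*√(-2) = 351*(I*√2) = 351*I*√2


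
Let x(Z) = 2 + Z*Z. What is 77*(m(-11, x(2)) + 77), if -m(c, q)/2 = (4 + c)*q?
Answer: 12397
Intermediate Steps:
x(Z) = 2 + Z²
m(c, q) = -2*q*(4 + c) (m(c, q) = -2*(4 + c)*q = -2*q*(4 + c))
77*(m(-11, x(2)) + 77) = 77*(-2*(2 + 2²)*(4 - 11) + 77) = 77*(-2*(2 + 4)*(-7) + 77) = 77*(-2*6*(-7) + 77) = 77*(84 + 77) = 77*161 = 12397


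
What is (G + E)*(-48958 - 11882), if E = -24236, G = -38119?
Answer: 3793678200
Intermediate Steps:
(G + E)*(-48958 - 11882) = (-38119 - 24236)*(-48958 - 11882) = -62355*(-60840) = 3793678200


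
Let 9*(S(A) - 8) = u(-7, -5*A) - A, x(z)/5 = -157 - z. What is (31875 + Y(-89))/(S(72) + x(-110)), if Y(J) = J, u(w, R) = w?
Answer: -143037/1061 ≈ -134.81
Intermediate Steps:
x(z) = -785 - 5*z (x(z) = 5*(-157 - z) = -785 - 5*z)
S(A) = 65/9 - A/9 (S(A) = 8 + (-7 - A)/9 = 8 + (-7/9 - A/9) = 65/9 - A/9)
(31875 + Y(-89))/(S(72) + x(-110)) = (31875 - 89)/((65/9 - 1/9*72) + (-785 - 5*(-110))) = 31786/((65/9 - 8) + (-785 + 550)) = 31786/(-7/9 - 235) = 31786/(-2122/9) = 31786*(-9/2122) = -143037/1061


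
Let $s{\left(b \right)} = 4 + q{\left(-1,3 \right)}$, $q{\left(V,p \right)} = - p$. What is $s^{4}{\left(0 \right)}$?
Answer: $1$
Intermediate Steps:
$s{\left(b \right)} = 1$ ($s{\left(b \right)} = 4 - 3 = 1$)
$s^{4}{\left(0 \right)} = 1^{4} = 1$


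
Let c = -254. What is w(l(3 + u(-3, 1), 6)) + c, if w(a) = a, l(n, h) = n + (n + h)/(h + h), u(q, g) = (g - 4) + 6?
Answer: -247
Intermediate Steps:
u(q, g) = 2 + g (u(q, g) = (-4 + g) + 6 = 2 + g)
l(n, h) = n + (h + n)/(2*h) (l(n, h) = n + (h + n)/((2*h)) = n + (h + n)*(1/(2*h)) = n + (h + n)/(2*h))
w(l(3 + u(-3, 1), 6)) + c = (½ + (3 + (2 + 1)) + (½)*(3 + (2 + 1))/6) - 254 = (½ + (3 + 3) + (½)*(3 + 3)*(⅙)) - 254 = (½ + 6 + (½)*6*(⅙)) - 254 = (½ + 6 + ½) - 254 = 7 - 254 = -247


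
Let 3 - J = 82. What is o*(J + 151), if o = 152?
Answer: 10944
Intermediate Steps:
J = -79 (J = 3 - 1*82 = 3 - 82 = -79)
o*(J + 151) = 152*(-79 + 151) = 152*72 = 10944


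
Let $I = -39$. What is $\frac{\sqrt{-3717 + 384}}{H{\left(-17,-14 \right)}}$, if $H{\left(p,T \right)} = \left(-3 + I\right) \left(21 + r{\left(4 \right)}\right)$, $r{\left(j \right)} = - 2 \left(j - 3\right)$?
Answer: $- \frac{i \sqrt{3333}}{798} \approx - 0.072346 i$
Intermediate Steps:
$r{\left(j \right)} = 6 - 2 j$ ($r{\left(j \right)} = - 2 \left(-3 + j\right) = 6 - 2 j$)
$H{\left(p,T \right)} = -798$ ($H{\left(p,T \right)} = \left(-3 - 39\right) \left(21 + \left(6 - 8\right)\right) = - 42 \left(21 + \left(6 - 8\right)\right) = - 42 \left(21 - 2\right) = \left(-42\right) 19 = -798$)
$\frac{\sqrt{-3717 + 384}}{H{\left(-17,-14 \right)}} = \frac{\sqrt{-3717 + 384}}{-798} = \sqrt{-3333} \left(- \frac{1}{798}\right) = i \sqrt{3333} \left(- \frac{1}{798}\right) = - \frac{i \sqrt{3333}}{798}$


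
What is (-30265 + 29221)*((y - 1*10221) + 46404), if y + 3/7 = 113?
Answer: -265248036/7 ≈ -3.7893e+7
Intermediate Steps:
y = 788/7 (y = -3/7 + 113 = 788/7 ≈ 112.57)
(-30265 + 29221)*((y - 1*10221) + 46404) = (-30265 + 29221)*((788/7 - 1*10221) + 46404) = -1044*((788/7 - 10221) + 46404) = -1044*(-70759/7 + 46404) = -1044*254069/7 = -265248036/7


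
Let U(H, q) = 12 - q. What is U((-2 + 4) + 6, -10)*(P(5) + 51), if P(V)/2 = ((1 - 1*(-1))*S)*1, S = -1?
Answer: 1034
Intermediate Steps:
P(V) = -4 (P(V) = 2*(((1 - 1*(-1))*(-1))*1) = 2*(((1 + 1)*(-1))*1) = 2*((2*(-1))*1) = 2*(-2*1) = 2*(-2) = -4)
U((-2 + 4) + 6, -10)*(P(5) + 51) = (12 - 1*(-10))*(-4 + 51) = (12 + 10)*47 = 22*47 = 1034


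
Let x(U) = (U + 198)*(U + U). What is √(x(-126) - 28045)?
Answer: I*√46189 ≈ 214.92*I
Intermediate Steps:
x(U) = 2*U*(198 + U) (x(U) = (198 + U)*(2*U) = 2*U*(198 + U))
√(x(-126) - 28045) = √(2*(-126)*(198 - 126) - 28045) = √(2*(-126)*72 - 28045) = √(-18144 - 28045) = √(-46189) = I*√46189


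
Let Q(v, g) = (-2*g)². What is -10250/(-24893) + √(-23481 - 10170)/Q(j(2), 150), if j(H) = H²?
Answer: 10250/24893 + I*√3739/30000 ≈ 0.41176 + 0.0020382*I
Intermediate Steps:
Q(v, g) = 4*g²
-10250/(-24893) + √(-23481 - 10170)/Q(j(2), 150) = -10250/(-24893) + √(-23481 - 10170)/((4*150²)) = -10250*(-1/24893) + √(-33651)/((4*22500)) = 10250/24893 + (3*I*√3739)/90000 = 10250/24893 + (3*I*√3739)*(1/90000) = 10250/24893 + I*√3739/30000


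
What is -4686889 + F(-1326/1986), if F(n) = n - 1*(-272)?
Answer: -1551270448/331 ≈ -4.6866e+6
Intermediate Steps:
F(n) = 272 + n (F(n) = n + 272 = 272 + n)
-4686889 + F(-1326/1986) = -4686889 + (272 - 1326/1986) = -4686889 + (272 - 1326*1/1986) = -4686889 + (272 - 221/331) = -4686889 + 89811/331 = -1551270448/331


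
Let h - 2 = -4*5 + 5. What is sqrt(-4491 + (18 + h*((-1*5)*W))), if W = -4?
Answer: I*sqrt(4733) ≈ 68.797*I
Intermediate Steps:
h = -13 (h = 2 + (-4*5 + 5) = 2 + (-20 + 5) = 2 - 15 = -13)
sqrt(-4491 + (18 + h*((-1*5)*W))) = sqrt(-4491 + (18 - 13*(-1*5)*(-4))) = sqrt(-4491 + (18 - (-65)*(-4))) = sqrt(-4491 + (18 - 13*20)) = sqrt(-4491 + (18 - 260)) = sqrt(-4491 - 242) = sqrt(-4733) = I*sqrt(4733)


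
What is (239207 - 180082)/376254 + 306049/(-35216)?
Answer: -56535007223/6625080432 ≈ -8.5335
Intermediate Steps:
(239207 - 180082)/376254 + 306049/(-35216) = 59125*(1/376254) + 306049*(-1/35216) = 59125/376254 - 306049/35216 = -56535007223/6625080432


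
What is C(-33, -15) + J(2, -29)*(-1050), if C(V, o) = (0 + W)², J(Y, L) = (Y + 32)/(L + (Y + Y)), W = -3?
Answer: 1437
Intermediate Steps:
J(Y, L) = (32 + Y)/(L + 2*Y)
C(V, o) = 9 (C(V, o) = (0 - 3)² = (-3)² = 9)
C(-33, -15) + J(2, -29)*(-1050) = 9 + ((32 + 2)/(-29 + 2*2))*(-1050) = 9 + (34/(-29 + 4))*(-1050) = 9 + (34/(-25))*(-1050) = 9 - 1/25*34*(-1050) = 9 - 34/25*(-1050) = 9 + 1428 = 1437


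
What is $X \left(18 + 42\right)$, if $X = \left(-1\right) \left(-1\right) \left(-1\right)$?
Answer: $-60$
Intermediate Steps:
$X = -1$ ($X = 1 \left(-1\right) = -1$)
$X \left(18 + 42\right) = - (18 + 42) = \left(-1\right) 60 = -60$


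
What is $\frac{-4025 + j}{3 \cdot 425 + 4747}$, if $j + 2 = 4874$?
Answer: $\frac{847}{6022} \approx 0.14065$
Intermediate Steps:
$j = 4872$ ($j = -2 + 4874 = 4872$)
$\frac{-4025 + j}{3 \cdot 425 + 4747} = \frac{-4025 + 4872}{3 \cdot 425 + 4747} = \frac{847}{1275 + 4747} = \frac{847}{6022}$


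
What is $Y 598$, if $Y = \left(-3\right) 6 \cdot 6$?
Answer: $-64584$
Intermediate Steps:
$Y = -108$ ($Y = \left(-18\right) 6 = -108$)
$Y 598 = \left(-108\right) 598 = -64584$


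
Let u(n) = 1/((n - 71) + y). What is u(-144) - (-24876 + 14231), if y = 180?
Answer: 372574/35 ≈ 10645.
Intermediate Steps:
u(n) = 1/(109 + n) (u(n) = 1/((n - 71) + 180) = 1/((-71 + n) + 180) = 1/(109 + n))
u(-144) - (-24876 + 14231) = 1/(109 - 144) - (-24876 + 14231) = 1/(-35) - 1*(-10645) = -1/35 + 10645 = 372574/35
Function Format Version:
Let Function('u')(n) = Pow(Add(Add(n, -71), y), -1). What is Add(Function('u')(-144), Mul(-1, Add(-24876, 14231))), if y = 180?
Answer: Rational(372574, 35) ≈ 10645.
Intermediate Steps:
Function('u')(n) = Pow(Add(109, n), -1) (Function('u')(n) = Pow(Add(Add(n, -71), 180), -1) = Pow(Add(Add(-71, n), 180), -1) = Pow(Add(109, n), -1))
Add(Function('u')(-144), Mul(-1, Add(-24876, 14231))) = Add(Pow(Add(109, -144), -1), Mul(-1, Add(-24876, 14231))) = Add(Pow(-35, -1), Mul(-1, -10645)) = Add(Rational(-1, 35), 10645) = Rational(372574, 35)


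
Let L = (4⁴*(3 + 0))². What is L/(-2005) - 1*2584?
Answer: -5770744/2005 ≈ -2878.2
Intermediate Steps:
L = 589824 (L = (256*3)² = 768² = 589824)
L/(-2005) - 1*2584 = 589824/(-2005) - 1*2584 = 589824*(-1/2005) - 2584 = -589824/2005 - 2584 = -5770744/2005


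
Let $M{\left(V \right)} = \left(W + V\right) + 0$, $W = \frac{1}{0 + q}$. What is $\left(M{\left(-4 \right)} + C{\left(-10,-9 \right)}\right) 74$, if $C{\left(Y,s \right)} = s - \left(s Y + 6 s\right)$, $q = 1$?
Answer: $-3552$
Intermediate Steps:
$W = 1$ ($W = \frac{1}{0 + 1} = 1^{-1} = 1$)
$M{\left(V \right)} = 1 + V$ ($M{\left(V \right)} = \left(1 + V\right) + 0 = 1 + V$)
$C{\left(Y,s \right)} = - 5 s - Y s$ ($C{\left(Y,s \right)} = s - \left(Y s + 6 s\right) = s - \left(6 s + Y s\right) = - 5 s - Y s$)
$\left(M{\left(-4 \right)} + C{\left(-10,-9 \right)}\right) 74 = \left(\left(1 - 4\right) - - 9 \left(5 - 10\right)\right) 74 = \left(-3 - \left(-9\right) \left(-5\right)\right) 74 = \left(-3 - 45\right) 74 = \left(-48\right) 74 = -3552$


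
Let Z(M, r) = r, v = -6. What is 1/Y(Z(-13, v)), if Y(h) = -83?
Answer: -1/83 ≈ -0.012048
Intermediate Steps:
1/Y(Z(-13, v)) = 1/(-83) = -1/83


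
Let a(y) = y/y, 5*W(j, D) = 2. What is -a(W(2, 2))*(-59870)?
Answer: 59870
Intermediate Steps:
W(j, D) = ⅖ (W(j, D) = (⅕)*2 = ⅖)
a(y) = 1
-a(W(2, 2))*(-59870) = -1*1*(-59870) = -1*(-59870) = 59870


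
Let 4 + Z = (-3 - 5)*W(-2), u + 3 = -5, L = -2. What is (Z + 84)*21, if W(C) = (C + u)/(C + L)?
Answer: 1260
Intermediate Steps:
u = -8 (u = -3 - 5 = -8)
W(C) = (-8 + C)/(-2 + C) (W(C) = (C - 8)/(C - 2) = (-8 + C)/(-2 + C))
Z = -24 (Z = -4 + (-3 - 5)*((-8 - 2)/(-2 - 2)) = -4 - 8*(-10)/(-4) = -4 - (-2)*(-10) = -4 - 8*5/2 = -4 - 20 = -24)
(Z + 84)*21 = (-24 + 84)*21 = 60*21 = 1260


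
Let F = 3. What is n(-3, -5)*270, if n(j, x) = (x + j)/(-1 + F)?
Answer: -1080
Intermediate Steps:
n(j, x) = j/2 + x/2 (n(j, x) = (x + j)/(-1 + 3) = (j + x)/2 = (j + x)*(½) = j/2 + x/2)
n(-3, -5)*270 = ((½)*(-3) + (½)*(-5))*270 = (-3/2 - 5/2)*270 = -4*270 = -1080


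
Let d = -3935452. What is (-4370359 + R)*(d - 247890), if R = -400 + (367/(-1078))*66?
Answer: 895939210991864/49 ≈ 1.8284e+13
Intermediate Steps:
R = -20701/49 (R = -400 + (367*(-1/1078))*66 = -400 - 367/1078*66 = -400 - 1101/49 = -20701/49 ≈ -422.47)
(-4370359 + R)*(d - 247890) = (-4370359 - 20701/49)*(-3935452 - 247890) = -214168292/49*(-4183342) = 895939210991864/49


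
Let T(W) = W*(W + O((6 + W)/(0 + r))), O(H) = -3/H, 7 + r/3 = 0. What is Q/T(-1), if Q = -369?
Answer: 1845/58 ≈ 31.810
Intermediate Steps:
r = -21 (r = -21 + 3*0 = -21 + 0 = -21)
T(W) = W*(W - 3/(-2/7 - W/21)) (T(W) = W*(W - 3*(0 - 21)/(6 + W)) = W*(W - 3*(-21/(6 + W))) = W*(W - 3/(-2/7 - W/21)))
Q/T(-1) = -369*(-(6 - 1)/(63 + (-1)² + 6*(-1))) = -369*(-5/(63 + 1 - 6)) = -369/((-1*⅕*58)) = -369/(-58/5) = -369*(-5/58) = 1845/58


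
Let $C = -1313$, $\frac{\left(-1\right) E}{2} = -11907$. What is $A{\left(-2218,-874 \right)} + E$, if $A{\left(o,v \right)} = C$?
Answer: $22501$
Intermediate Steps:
$E = 23814$ ($E = \left(-2\right) \left(-11907\right) = 23814$)
$A{\left(o,v \right)} = -1313$
$A{\left(-2218,-874 \right)} + E = -1313 + 23814 = 22501$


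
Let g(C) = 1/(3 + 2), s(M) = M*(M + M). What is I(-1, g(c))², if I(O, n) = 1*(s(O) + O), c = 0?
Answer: 1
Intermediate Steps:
s(M) = 2*M² (s(M) = M*(2*M) = 2*M²)
g(C) = ⅕ (g(C) = 1/5 = ⅕)
I(O, n) = O + 2*O² (I(O, n) = 1*(2*O² + O) = 1*(O + 2*O²) = O + 2*O²)
I(-1, g(c))² = (-(1 + 2*(-1)))² = (-(1 - 2))² = (-1*(-1))² = 1² = 1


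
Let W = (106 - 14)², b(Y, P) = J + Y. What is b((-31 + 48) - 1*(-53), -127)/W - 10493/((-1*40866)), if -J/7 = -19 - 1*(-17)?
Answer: 1647241/6176604 ≈ 0.26669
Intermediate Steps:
J = 14 (J = -7*(-19 - 1*(-17)) = -7*(-19 + 17) = -7*(-2) = 14)
b(Y, P) = 14 + Y
W = 8464 (W = 92² = 8464)
b((-31 + 48) - 1*(-53), -127)/W - 10493/((-1*40866)) = (14 + ((-31 + 48) - 1*(-53)))/8464 - 10493/((-1*40866)) = (14 + (17 + 53))*(1/8464) - 10493/(-40866) = (14 + 70)*(1/8464) - 10493*(-1/40866) = 84*(1/8464) + 1499/5838 = 21/2116 + 1499/5838 = 1647241/6176604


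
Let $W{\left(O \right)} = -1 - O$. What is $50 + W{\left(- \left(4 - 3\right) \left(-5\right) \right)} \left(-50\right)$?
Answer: $350$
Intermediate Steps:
$50 + W{\left(- \left(4 - 3\right) \left(-5\right) \right)} \left(-50\right) = 50 + \left(-1 - - \left(4 - 3\right) \left(-5\right)\right) \left(-50\right) = 50 + \left(-1 - - 1 \left(-5\right)\right) \left(-50\right) = 50 + \left(-1 - \left(-1\right) \left(-5\right)\right) \left(-50\right) = 50 + \left(-1 - 5\right) \left(-50\right) = 50 - -300 = 50 + 300 = 350$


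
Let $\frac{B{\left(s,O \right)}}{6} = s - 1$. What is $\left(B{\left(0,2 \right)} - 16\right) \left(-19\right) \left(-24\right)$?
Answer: $-10032$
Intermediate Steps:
$B{\left(s,O \right)} = -6 + 6 s$ ($B{\left(s,O \right)} = 6 \left(s - 1\right) = 6 \left(-1 + s\right) = -6 + 6 s$)
$\left(B{\left(0,2 \right)} - 16\right) \left(-19\right) \left(-24\right) = \left(\left(-6 + 6 \cdot 0\right) - 16\right) \left(-19\right) \left(-24\right) = \left(\left(-6 + 0\right) - 16\right) \left(-19\right) \left(-24\right) = \left(-6 - 16\right) \left(-19\right) \left(-24\right) = \left(-22\right) \left(-19\right) \left(-24\right) = 418 \left(-24\right) = -10032$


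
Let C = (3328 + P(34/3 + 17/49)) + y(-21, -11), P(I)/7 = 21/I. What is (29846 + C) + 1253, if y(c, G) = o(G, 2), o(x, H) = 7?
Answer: 59144787/1717 ≈ 34447.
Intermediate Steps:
y(c, G) = 7
P(I) = 147/I (P(I) = 7*(21/I) = 147/I)
C = 5747804/1717 (C = (3328 + 147/(34/3 + 17/49)) + 7 = (3328 + 147/(1717/147)) + 7 = (3328 + 147*(147/1717)) + 7 = (3328 + 21609/1717) + 7 = 5735785/1717 + 7 = 5747804/1717 ≈ 3347.6)
(29846 + C) + 1253 = (29846 + 5747804/1717) + 1253 = 56993386/1717 + 1253 = 59144787/1717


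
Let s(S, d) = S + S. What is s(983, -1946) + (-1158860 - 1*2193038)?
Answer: -3349932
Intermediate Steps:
s(S, d) = 2*S
s(983, -1946) + (-1158860 - 1*2193038) = 2*983 + (-1158860 - 1*2193038) = 1966 + (-1158860 - 2193038) = 1966 - 3351898 = -3349932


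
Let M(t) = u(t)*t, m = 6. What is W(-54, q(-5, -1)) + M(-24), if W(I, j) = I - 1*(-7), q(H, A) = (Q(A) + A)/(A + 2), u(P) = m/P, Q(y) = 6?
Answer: -41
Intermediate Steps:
u(P) = 6/P
q(H, A) = (6 + A)/(2 + A) (q(H, A) = (6 + A)/(A + 2) = (6 + A)/(2 + A))
M(t) = 6 (M(t) = (6/t)*t = 6)
W(I, j) = 7 + I (W(I, j) = I + 7 = 7 + I)
W(-54, q(-5, -1)) + M(-24) = (7 - 54) + 6 = -47 + 6 = -41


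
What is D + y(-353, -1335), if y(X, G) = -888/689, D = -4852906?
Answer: -3343653122/689 ≈ -4.8529e+6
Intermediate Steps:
y(X, G) = -888/689 (y(X, G) = -888*1/689 = -888/689)
D + y(-353, -1335) = -4852906 - 888/689 = -3343653122/689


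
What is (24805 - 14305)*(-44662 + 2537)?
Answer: -442312500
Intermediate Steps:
(24805 - 14305)*(-44662 + 2537) = 10500*(-42125) = -442312500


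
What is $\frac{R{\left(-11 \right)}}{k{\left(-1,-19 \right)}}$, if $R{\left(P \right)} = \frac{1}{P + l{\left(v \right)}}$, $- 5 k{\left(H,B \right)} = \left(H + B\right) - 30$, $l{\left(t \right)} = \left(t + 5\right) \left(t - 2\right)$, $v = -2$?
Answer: $- \frac{1}{230} \approx -0.0043478$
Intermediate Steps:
$l{\left(t \right)} = \left(-2 + t\right) \left(5 + t\right)$ ($l{\left(t \right)} = \left(5 + t\right) \left(-2 + t\right) = \left(-2 + t\right) \left(5 + t\right)$)
$k{\left(H,B \right)} = 6 - \frac{B}{5} - \frac{H}{5}$ ($k{\left(H,B \right)} = - \frac{\left(H + B\right) - 30}{5} = - \frac{\left(B + H\right) - 30}{5} = - \frac{-30 + B + H}{5} = 6 - \frac{B}{5} - \frac{H}{5}$)
$R{\left(P \right)} = \frac{1}{-12 + P}$ ($R{\left(P \right)} = \frac{1}{P + \left(-10 + \left(-2\right)^{2} + 3 \left(-2\right)\right)} = \frac{1}{P - 12} = \frac{1}{-12 + P}$)
$\frac{R{\left(-11 \right)}}{k{\left(-1,-19 \right)}} = \frac{1}{\left(-12 - 11\right) \left(6 - - \frac{19}{5} - - \frac{1}{5}\right)} = \frac{1}{\left(-23\right) \left(6 + \frac{19}{5} + \frac{1}{5}\right)} = - \frac{1}{23 \cdot 10} = \left(- \frac{1}{23}\right) \frac{1}{10} = - \frac{1}{230}$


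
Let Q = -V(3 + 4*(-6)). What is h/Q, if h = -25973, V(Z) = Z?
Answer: -25973/21 ≈ -1236.8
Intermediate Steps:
Q = 21 (Q = -(3 + 4*(-6)) = -(3 - 24) = -1*(-21) = 21)
h/Q = -25973/21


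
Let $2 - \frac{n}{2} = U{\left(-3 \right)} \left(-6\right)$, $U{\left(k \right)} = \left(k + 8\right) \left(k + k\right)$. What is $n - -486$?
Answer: $130$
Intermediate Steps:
$U{\left(k \right)} = 2 k \left(8 + k\right)$ ($U{\left(k \right)} = \left(8 + k\right) 2 k = 2 k \left(8 + k\right)$)
$n = -356$ ($n = 4 - 2 \cdot 2 \left(-3\right) \left(8 - 3\right) \left(-6\right) = 4 - 2 \cdot 2 \left(-3\right) 5 \left(-6\right) = 4 - 2 \left(\left(-30\right) \left(-6\right)\right) = 4 - 360 = -356$)
$n - -486 = -356 - -486 = -356 + 486 = 130$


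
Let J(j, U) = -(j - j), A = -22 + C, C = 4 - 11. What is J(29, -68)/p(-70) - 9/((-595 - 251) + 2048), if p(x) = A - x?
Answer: -9/1202 ≈ -0.0074875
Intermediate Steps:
C = -7
A = -29 (A = -22 - 7 = -29)
J(j, U) = 0 (J(j, U) = -1*0 = 0)
p(x) = -29 - x
J(29, -68)/p(-70) - 9/((-595 - 251) + 2048) = 0/(-29 - 1*(-70)) - 9/((-595 - 251) + 2048) = 0/(-29 + 70) - 9/(-846 + 2048) = 0/41 - 9/1202 = 0*(1/41) - 9*1/1202 = 0 - 9/1202 = -9/1202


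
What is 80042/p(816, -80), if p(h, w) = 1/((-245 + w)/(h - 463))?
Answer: -26013650/353 ≈ -73693.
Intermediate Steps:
p(h, w) = (-463 + h)/(-245 + w) (p(h, w) = 1/((-245 + w)/(-463 + h)) = (-463 + h)/(-245 + w))
80042/p(816, -80) = 80042/(((-463 + 816)/(-245 - 80))) = 80042/((353/(-325))) = 80042/((-1/325*353)) = 80042/(-353/325) = 80042*(-325/353) = -26013650/353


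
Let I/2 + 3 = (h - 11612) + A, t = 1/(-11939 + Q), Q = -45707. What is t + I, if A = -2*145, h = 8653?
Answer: -374929585/57646 ≈ -6504.0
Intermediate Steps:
A = -290
t = -1/57646 (t = 1/(-11939 - 45707) = 1/(-57646) = -1/57646 ≈ -1.7347e-5)
I = -6504 (I = -6 + 2*((8653 - 11612) - 290) = -6 + 2*(-2959 - 290) = -6 + 2*(-3249) = -6 - 6498 = -6504)
t + I = -1/57646 - 6504 = -374929585/57646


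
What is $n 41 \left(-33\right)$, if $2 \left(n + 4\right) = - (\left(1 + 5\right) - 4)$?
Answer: $6765$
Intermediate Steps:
$n = -5$ ($n = -4 + \frac{\left(-1\right) \left(\left(1 + 5\right) - 4\right)}{2} = -4 + \frac{\left(-1\right) \left(6 - 4\right)}{2} = -4 + \frac{\left(-1\right) 2}{2} = -4 + \frac{1}{2} \left(-2\right) = -4 - 1 = -5$)
$n 41 \left(-33\right) = \left(-5\right) 41 \left(-33\right) = \left(-205\right) \left(-33\right) = 6765$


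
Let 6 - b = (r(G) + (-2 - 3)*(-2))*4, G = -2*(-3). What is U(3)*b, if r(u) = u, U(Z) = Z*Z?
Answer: -522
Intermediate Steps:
U(Z) = Z**2
G = 6
b = -58 (b = 6 - (6 + (-2 - 3)*(-2))*4 = 6 - (6 - 5*(-2))*4 = 6 - (6 + 10)*4 = 6 - 16*4 = 6 - 1*64 = 6 - 64 = -58)
U(3)*b = 3**2*(-58) = 9*(-58) = -522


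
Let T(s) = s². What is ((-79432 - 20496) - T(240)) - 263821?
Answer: -421349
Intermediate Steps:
((-79432 - 20496) - T(240)) - 263821 = ((-79432 - 20496) - 1*240²) - 263821 = (-99928 - 1*57600) - 263821 = (-99928 - 57600) - 263821 = -157528 - 263821 = -421349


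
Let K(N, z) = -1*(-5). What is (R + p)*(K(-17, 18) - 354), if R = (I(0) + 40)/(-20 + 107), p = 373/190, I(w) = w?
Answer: -13977799/16530 ≈ -845.60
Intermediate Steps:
K(N, z) = 5
p = 373/190 (p = 373*(1/190) = 373/190 ≈ 1.9632)
R = 40/87 (R = (0 + 40)/(-20 + 107) = 40/87 ≈ 0.45977)
(R + p)*(K(-17, 18) - 354) = (40/87 + 373/190)*(5 - 354) = (40051/16530)*(-349) = -13977799/16530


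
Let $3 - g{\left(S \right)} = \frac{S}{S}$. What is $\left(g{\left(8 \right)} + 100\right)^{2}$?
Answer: $10404$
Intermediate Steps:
$g{\left(S \right)} = 2$ ($g{\left(S \right)} = 3 - \frac{S}{S} = 3 - 1 = 2$)
$\left(g{\left(8 \right)} + 100\right)^{2} = \left(2 + 100\right)^{2} = 102^{2} = 10404$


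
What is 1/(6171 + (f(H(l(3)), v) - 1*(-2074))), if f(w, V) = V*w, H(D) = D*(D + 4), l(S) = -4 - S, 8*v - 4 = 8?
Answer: 2/16553 ≈ 0.00012082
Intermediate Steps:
v = 3/2 (v = ½ + (⅛)*8 = ½ + 1 = 3/2 ≈ 1.5000)
H(D) = D*(4 + D)
1/(6171 + (f(H(l(3)), v) - 1*(-2074))) = 1/(6171 + (3*((-4 - 1*3)*(4 + (-4 - 1*3)))/2 - 1*(-2074))) = 1/(6171 + (3*((-4 - 3)*(4 + (-4 - 3)))/2 + 2074)) = 1/(6171 + (3*(-7*(4 - 7))/2 + 2074)) = 1/(6171 + (3*(-7*(-3))/2 + 2074)) = 1/(6171 + ((3/2)*21 + 2074)) = 1/(6171 + (63/2 + 2074)) = 1/(6171 + 4211/2) = 1/(16553/2) = 2/16553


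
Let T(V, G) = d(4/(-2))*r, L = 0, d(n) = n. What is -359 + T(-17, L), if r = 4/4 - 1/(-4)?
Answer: -723/2 ≈ -361.50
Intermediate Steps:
r = 5/4 (r = 4*(1/4) - 1*(-1/4) = 1 + 1/4 = 5/4 ≈ 1.2500)
T(V, G) = -5/2 (T(V, G) = (4/(-2))*(5/4) = (4*(-1/2))*(5/4) = -2*5/4 = -5/2)
-359 + T(-17, L) = -359 - 5/2 = -723/2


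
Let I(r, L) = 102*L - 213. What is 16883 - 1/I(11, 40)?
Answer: 65286560/3867 ≈ 16883.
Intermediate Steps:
I(r, L) = -213 + 102*L
16883 - 1/I(11, 40) = 16883 - 1/(-213 + 102*40) = 16883 - 1/(-213 + 4080) = 16883 - 1/3867 = 65286560/3867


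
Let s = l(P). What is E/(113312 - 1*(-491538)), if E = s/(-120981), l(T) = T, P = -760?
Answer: 76/7317535785 ≈ 1.0386e-8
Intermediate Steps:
s = -760
E = 760/120981 (E = -760/(-120981) = -760*(-1/120981) = 760/120981 ≈ 0.0062820)
E/(113312 - 1*(-491538)) = 760/(120981*(113312 - 1*(-491538))) = 760/(120981*(113312 + 491538)) = (760/120981)/604850 = (760/120981)*(1/604850) = 76/7317535785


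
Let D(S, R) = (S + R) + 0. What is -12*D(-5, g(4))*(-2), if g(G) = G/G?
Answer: -96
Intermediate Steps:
g(G) = 1
D(S, R) = R + S (D(S, R) = (R + S) + 0 = R + S)
-12*D(-5, g(4))*(-2) = -12*(1 - 5)*(-2) = -12*(-4)*(-2) = 48*(-2) = -96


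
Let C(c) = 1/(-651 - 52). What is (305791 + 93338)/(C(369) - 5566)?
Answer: -280587687/3912899 ≈ -71.708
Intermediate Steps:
C(c) = -1/703 (C(c) = 1/(-703) = -1/703)
(305791 + 93338)/(C(369) - 5566) = (305791 + 93338)/(-1/703 - 5566) = 399129/(-3912899/703) = 399129*(-703/3912899) = -280587687/3912899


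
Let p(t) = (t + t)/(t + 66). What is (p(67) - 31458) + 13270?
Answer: -2418870/133 ≈ -18187.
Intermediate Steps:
p(t) = 2*t/(66 + t) (p(t) = (2*t)/(66 + t) = 2*t/(66 + t))
(p(67) - 31458) + 13270 = (2*67/(66 + 67) - 31458) + 13270 = (2*67/133 - 31458) + 13270 = (2*67*(1/133) - 31458) + 13270 = (134/133 - 31458) + 13270 = -4183780/133 + 13270 = -2418870/133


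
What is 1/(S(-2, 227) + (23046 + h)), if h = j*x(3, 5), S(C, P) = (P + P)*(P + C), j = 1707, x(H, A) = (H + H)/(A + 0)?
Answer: 5/636222 ≈ 7.8589e-6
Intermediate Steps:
x(H, A) = 2*H/A (x(H, A) = (2*H)/A = 2*H/A)
S(C, P) = 2*P*(C + P) (S(C, P) = (2*P)*(C + P) = 2*P*(C + P))
h = 10242/5 (h = 1707*(2*3/5) = 1707*(2*3*(⅕)) = 1707*(6/5) = 10242/5 ≈ 2048.4)
1/(S(-2, 227) + (23046 + h)) = 1/(2*227*(-2 + 227) + (23046 + 10242/5)) = 1/(2*227*225 + 125472/5) = 1/(102150 + 125472/5) = 1/(636222/5) = 5/636222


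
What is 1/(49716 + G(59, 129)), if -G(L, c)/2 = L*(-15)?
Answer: 1/51486 ≈ 1.9423e-5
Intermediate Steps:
G(L, c) = 30*L (G(L, c) = -2*L*(-15) = -(-30)*L = 30*L)
1/(49716 + G(59, 129)) = 1/(49716 + 30*59) = 1/(49716 + 1770) = 1/51486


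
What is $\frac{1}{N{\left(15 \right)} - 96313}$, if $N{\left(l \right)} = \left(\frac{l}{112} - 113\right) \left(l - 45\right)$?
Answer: $- \frac{56}{5203913} \approx -1.0761 \cdot 10^{-5}$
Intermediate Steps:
$N{\left(l \right)} = \left(-113 + \frac{l}{112}\right) \left(-45 + l\right)$ ($N{\left(l \right)} = \left(l \frac{1}{112} - 113\right) \left(-45 + l\right) = \left(\frac{l}{112} - 113\right) \left(-45 + l\right) = \left(-113 + \frac{l}{112}\right) \left(-45 + l\right)$)
$\frac{1}{N{\left(15 \right)} - 96313} = \frac{1}{\left(5085 - \frac{190515}{112} + \frac{15^{2}}{112}\right) - 96313} = \frac{1}{\left(5085 - \frac{190515}{112} + \frac{1}{112} \cdot 225\right) - 96313} = \frac{1}{\left(5085 - \frac{190515}{112} + \frac{225}{112}\right) - 96313} = \frac{1}{\frac{189615}{56} - 96313} = \frac{1}{- \frac{5203913}{56}} = - \frac{56}{5203913}$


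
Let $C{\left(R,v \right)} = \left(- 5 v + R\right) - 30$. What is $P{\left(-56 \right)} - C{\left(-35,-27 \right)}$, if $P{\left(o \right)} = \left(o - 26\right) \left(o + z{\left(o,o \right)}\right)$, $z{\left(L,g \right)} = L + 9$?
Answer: $8376$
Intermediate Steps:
$z{\left(L,g \right)} = 9 + L$
$P{\left(o \right)} = \left(-26 + o\right) \left(9 + 2 o\right)$ ($P{\left(o \right)} = \left(o - 26\right) \left(o + \left(9 + o\right)\right) = \left(-26 + o\right) \left(9 + 2 o\right)$)
$C{\left(R,v \right)} = -30 + R - 5 v$ ($C{\left(R,v \right)} = \left(R - 5 v\right) - 30 = -30 + R - 5 v$)
$P{\left(-56 \right)} - C{\left(-35,-27 \right)} = \left(-234 - -2408 + 2 \left(-56\right)^{2}\right) - \left(-30 - 35 - -135\right) = \left(-234 + 2408 + 2 \cdot 3136\right) - \left(-30 - 35 + 135\right) = \left(-234 + 2408 + 6272\right) - 70 = 8446 - 70 = 8376$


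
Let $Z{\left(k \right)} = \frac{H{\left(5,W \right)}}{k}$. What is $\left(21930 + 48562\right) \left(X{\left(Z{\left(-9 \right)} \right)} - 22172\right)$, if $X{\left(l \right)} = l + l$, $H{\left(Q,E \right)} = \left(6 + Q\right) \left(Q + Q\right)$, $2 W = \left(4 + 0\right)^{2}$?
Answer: $- \frac{14082045856}{9} \approx -1.5647 \cdot 10^{9}$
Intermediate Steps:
$W = 8$ ($W = \frac{\left(4 + 0\right)^{2}}{2} = \frac{4^{2}}{2} = \frac{1}{2} \cdot 16 = 8$)
$H{\left(Q,E \right)} = 2 Q \left(6 + Q\right)$ ($H{\left(Q,E \right)} = \left(6 + Q\right) 2 Q = 2 Q \left(6 + Q\right)$)
$Z{\left(k \right)} = \frac{110}{k}$ ($Z{\left(k \right)} = \frac{2 \cdot 5 \left(6 + 5\right)}{k} = \frac{2 \cdot 5 \cdot 11}{k} = \frac{110}{k}$)
$X{\left(l \right)} = 2 l$
$\left(21930 + 48562\right) \left(X{\left(Z{\left(-9 \right)} \right)} - 22172\right) = \left(21930 + 48562\right) \left(2 \frac{110}{-9} - 22172\right) = 70492 \left(2 \cdot 110 \left(- \frac{1}{9}\right) - 22172\right) = 70492 \left(2 \left(- \frac{110}{9}\right) - 22172\right) = 70492 \left(- \frac{220}{9} - 22172\right) = 70492 \left(- \frac{199768}{9}\right) = - \frac{14082045856}{9}$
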